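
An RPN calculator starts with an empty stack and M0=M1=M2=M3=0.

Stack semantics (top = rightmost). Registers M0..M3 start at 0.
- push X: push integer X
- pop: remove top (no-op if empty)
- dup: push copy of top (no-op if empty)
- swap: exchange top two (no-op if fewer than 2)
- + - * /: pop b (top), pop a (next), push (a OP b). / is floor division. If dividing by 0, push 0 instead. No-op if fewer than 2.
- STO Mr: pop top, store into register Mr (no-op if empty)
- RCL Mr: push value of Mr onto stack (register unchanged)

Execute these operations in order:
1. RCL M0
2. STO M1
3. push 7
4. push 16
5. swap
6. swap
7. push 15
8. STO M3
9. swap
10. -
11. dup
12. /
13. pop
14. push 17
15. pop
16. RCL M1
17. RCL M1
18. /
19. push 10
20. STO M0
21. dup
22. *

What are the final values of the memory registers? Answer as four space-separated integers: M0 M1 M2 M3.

Answer: 10 0 0 15

Derivation:
After op 1 (RCL M0): stack=[0] mem=[0,0,0,0]
After op 2 (STO M1): stack=[empty] mem=[0,0,0,0]
After op 3 (push 7): stack=[7] mem=[0,0,0,0]
After op 4 (push 16): stack=[7,16] mem=[0,0,0,0]
After op 5 (swap): stack=[16,7] mem=[0,0,0,0]
After op 6 (swap): stack=[7,16] mem=[0,0,0,0]
After op 7 (push 15): stack=[7,16,15] mem=[0,0,0,0]
After op 8 (STO M3): stack=[7,16] mem=[0,0,0,15]
After op 9 (swap): stack=[16,7] mem=[0,0,0,15]
After op 10 (-): stack=[9] mem=[0,0,0,15]
After op 11 (dup): stack=[9,9] mem=[0,0,0,15]
After op 12 (/): stack=[1] mem=[0,0,0,15]
After op 13 (pop): stack=[empty] mem=[0,0,0,15]
After op 14 (push 17): stack=[17] mem=[0,0,0,15]
After op 15 (pop): stack=[empty] mem=[0,0,0,15]
After op 16 (RCL M1): stack=[0] mem=[0,0,0,15]
After op 17 (RCL M1): stack=[0,0] mem=[0,0,0,15]
After op 18 (/): stack=[0] mem=[0,0,0,15]
After op 19 (push 10): stack=[0,10] mem=[0,0,0,15]
After op 20 (STO M0): stack=[0] mem=[10,0,0,15]
After op 21 (dup): stack=[0,0] mem=[10,0,0,15]
After op 22 (*): stack=[0] mem=[10,0,0,15]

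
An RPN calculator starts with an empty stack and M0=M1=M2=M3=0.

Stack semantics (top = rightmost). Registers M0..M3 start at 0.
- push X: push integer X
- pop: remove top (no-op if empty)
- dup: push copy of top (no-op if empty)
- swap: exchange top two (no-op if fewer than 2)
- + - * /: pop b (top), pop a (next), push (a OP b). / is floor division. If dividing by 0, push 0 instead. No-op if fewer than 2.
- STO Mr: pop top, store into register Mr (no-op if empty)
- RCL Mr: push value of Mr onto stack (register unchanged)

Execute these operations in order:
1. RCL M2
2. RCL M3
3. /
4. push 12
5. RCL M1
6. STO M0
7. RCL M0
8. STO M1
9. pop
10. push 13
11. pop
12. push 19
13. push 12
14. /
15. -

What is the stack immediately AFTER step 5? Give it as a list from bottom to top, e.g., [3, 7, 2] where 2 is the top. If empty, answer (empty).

After op 1 (RCL M2): stack=[0] mem=[0,0,0,0]
After op 2 (RCL M3): stack=[0,0] mem=[0,0,0,0]
After op 3 (/): stack=[0] mem=[0,0,0,0]
After op 4 (push 12): stack=[0,12] mem=[0,0,0,0]
After op 5 (RCL M1): stack=[0,12,0] mem=[0,0,0,0]

[0, 12, 0]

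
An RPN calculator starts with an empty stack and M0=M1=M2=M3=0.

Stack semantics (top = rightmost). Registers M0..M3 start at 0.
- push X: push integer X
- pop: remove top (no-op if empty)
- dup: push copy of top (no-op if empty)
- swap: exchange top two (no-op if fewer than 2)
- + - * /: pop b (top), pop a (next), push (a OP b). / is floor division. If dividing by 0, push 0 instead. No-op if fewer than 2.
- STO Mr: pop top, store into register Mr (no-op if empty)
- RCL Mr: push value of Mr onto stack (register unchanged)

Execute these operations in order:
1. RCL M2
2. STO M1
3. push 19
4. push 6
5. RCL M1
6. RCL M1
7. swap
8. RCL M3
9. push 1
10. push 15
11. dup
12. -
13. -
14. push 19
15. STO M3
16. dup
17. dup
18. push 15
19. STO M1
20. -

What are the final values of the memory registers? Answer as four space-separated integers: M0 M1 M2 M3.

After op 1 (RCL M2): stack=[0] mem=[0,0,0,0]
After op 2 (STO M1): stack=[empty] mem=[0,0,0,0]
After op 3 (push 19): stack=[19] mem=[0,0,0,0]
After op 4 (push 6): stack=[19,6] mem=[0,0,0,0]
After op 5 (RCL M1): stack=[19,6,0] mem=[0,0,0,0]
After op 6 (RCL M1): stack=[19,6,0,0] mem=[0,0,0,0]
After op 7 (swap): stack=[19,6,0,0] mem=[0,0,0,0]
After op 8 (RCL M3): stack=[19,6,0,0,0] mem=[0,0,0,0]
After op 9 (push 1): stack=[19,6,0,0,0,1] mem=[0,0,0,0]
After op 10 (push 15): stack=[19,6,0,0,0,1,15] mem=[0,0,0,0]
After op 11 (dup): stack=[19,6,0,0,0,1,15,15] mem=[0,0,0,0]
After op 12 (-): stack=[19,6,0,0,0,1,0] mem=[0,0,0,0]
After op 13 (-): stack=[19,6,0,0,0,1] mem=[0,0,0,0]
After op 14 (push 19): stack=[19,6,0,0,0,1,19] mem=[0,0,0,0]
After op 15 (STO M3): stack=[19,6,0,0,0,1] mem=[0,0,0,19]
After op 16 (dup): stack=[19,6,0,0,0,1,1] mem=[0,0,0,19]
After op 17 (dup): stack=[19,6,0,0,0,1,1,1] mem=[0,0,0,19]
After op 18 (push 15): stack=[19,6,0,0,0,1,1,1,15] mem=[0,0,0,19]
After op 19 (STO M1): stack=[19,6,0,0,0,1,1,1] mem=[0,15,0,19]
After op 20 (-): stack=[19,6,0,0,0,1,0] mem=[0,15,0,19]

Answer: 0 15 0 19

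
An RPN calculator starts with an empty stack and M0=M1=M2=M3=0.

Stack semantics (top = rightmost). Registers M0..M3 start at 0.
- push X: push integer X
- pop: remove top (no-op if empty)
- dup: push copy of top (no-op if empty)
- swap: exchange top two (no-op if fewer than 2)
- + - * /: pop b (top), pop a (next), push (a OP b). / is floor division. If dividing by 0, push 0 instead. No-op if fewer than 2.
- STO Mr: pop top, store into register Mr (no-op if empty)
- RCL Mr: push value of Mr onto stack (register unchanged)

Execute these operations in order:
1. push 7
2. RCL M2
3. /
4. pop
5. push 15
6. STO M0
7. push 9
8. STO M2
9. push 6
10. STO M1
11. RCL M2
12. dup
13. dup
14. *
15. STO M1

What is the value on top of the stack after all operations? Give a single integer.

After op 1 (push 7): stack=[7] mem=[0,0,0,0]
After op 2 (RCL M2): stack=[7,0] mem=[0,0,0,0]
After op 3 (/): stack=[0] mem=[0,0,0,0]
After op 4 (pop): stack=[empty] mem=[0,0,0,0]
After op 5 (push 15): stack=[15] mem=[0,0,0,0]
After op 6 (STO M0): stack=[empty] mem=[15,0,0,0]
After op 7 (push 9): stack=[9] mem=[15,0,0,0]
After op 8 (STO M2): stack=[empty] mem=[15,0,9,0]
After op 9 (push 6): stack=[6] mem=[15,0,9,0]
After op 10 (STO M1): stack=[empty] mem=[15,6,9,0]
After op 11 (RCL M2): stack=[9] mem=[15,6,9,0]
After op 12 (dup): stack=[9,9] mem=[15,6,9,0]
After op 13 (dup): stack=[9,9,9] mem=[15,6,9,0]
After op 14 (*): stack=[9,81] mem=[15,6,9,0]
After op 15 (STO M1): stack=[9] mem=[15,81,9,0]

Answer: 9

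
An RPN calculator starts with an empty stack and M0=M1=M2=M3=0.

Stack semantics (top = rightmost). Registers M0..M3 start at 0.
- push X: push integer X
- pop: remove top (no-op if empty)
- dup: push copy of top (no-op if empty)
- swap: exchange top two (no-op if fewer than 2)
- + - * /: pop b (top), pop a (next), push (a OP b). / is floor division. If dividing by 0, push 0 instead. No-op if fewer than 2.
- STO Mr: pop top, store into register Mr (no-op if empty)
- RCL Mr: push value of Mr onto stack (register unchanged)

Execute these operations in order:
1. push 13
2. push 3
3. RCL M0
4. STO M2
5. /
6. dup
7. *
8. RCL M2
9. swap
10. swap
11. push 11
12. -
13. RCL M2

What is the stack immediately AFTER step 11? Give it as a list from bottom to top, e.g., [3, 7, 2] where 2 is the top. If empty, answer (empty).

After op 1 (push 13): stack=[13] mem=[0,0,0,0]
After op 2 (push 3): stack=[13,3] mem=[0,0,0,0]
After op 3 (RCL M0): stack=[13,3,0] mem=[0,0,0,0]
After op 4 (STO M2): stack=[13,3] mem=[0,0,0,0]
After op 5 (/): stack=[4] mem=[0,0,0,0]
After op 6 (dup): stack=[4,4] mem=[0,0,0,0]
After op 7 (*): stack=[16] mem=[0,0,0,0]
After op 8 (RCL M2): stack=[16,0] mem=[0,0,0,0]
After op 9 (swap): stack=[0,16] mem=[0,0,0,0]
After op 10 (swap): stack=[16,0] mem=[0,0,0,0]
After op 11 (push 11): stack=[16,0,11] mem=[0,0,0,0]

[16, 0, 11]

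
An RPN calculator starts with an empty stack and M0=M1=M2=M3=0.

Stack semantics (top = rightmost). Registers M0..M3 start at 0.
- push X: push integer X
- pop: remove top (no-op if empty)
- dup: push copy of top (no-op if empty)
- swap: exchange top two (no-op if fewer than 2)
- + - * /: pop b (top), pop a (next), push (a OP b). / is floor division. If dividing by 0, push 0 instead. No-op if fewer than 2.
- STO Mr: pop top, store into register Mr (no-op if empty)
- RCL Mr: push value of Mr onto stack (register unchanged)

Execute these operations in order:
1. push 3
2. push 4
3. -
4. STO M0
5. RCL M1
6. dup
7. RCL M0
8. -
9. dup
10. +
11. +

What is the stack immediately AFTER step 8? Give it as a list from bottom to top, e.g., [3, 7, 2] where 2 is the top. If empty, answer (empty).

After op 1 (push 3): stack=[3] mem=[0,0,0,0]
After op 2 (push 4): stack=[3,4] mem=[0,0,0,0]
After op 3 (-): stack=[-1] mem=[0,0,0,0]
After op 4 (STO M0): stack=[empty] mem=[-1,0,0,0]
After op 5 (RCL M1): stack=[0] mem=[-1,0,0,0]
After op 6 (dup): stack=[0,0] mem=[-1,0,0,0]
After op 7 (RCL M0): stack=[0,0,-1] mem=[-1,0,0,0]
After op 8 (-): stack=[0,1] mem=[-1,0,0,0]

[0, 1]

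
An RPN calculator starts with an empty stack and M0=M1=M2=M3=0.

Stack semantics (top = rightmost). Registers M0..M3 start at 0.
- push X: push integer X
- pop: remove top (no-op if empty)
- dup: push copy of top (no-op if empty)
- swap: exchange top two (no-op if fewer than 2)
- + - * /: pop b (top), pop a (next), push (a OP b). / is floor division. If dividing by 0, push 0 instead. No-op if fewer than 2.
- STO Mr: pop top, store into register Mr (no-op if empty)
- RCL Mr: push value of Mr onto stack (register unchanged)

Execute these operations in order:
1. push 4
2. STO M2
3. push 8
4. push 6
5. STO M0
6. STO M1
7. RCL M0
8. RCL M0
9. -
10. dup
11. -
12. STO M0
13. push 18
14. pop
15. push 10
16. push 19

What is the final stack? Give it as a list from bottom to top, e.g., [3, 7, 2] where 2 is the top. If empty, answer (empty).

Answer: [10, 19]

Derivation:
After op 1 (push 4): stack=[4] mem=[0,0,0,0]
After op 2 (STO M2): stack=[empty] mem=[0,0,4,0]
After op 3 (push 8): stack=[8] mem=[0,0,4,0]
After op 4 (push 6): stack=[8,6] mem=[0,0,4,0]
After op 5 (STO M0): stack=[8] mem=[6,0,4,0]
After op 6 (STO M1): stack=[empty] mem=[6,8,4,0]
After op 7 (RCL M0): stack=[6] mem=[6,8,4,0]
After op 8 (RCL M0): stack=[6,6] mem=[6,8,4,0]
After op 9 (-): stack=[0] mem=[6,8,4,0]
After op 10 (dup): stack=[0,0] mem=[6,8,4,0]
After op 11 (-): stack=[0] mem=[6,8,4,0]
After op 12 (STO M0): stack=[empty] mem=[0,8,4,0]
After op 13 (push 18): stack=[18] mem=[0,8,4,0]
After op 14 (pop): stack=[empty] mem=[0,8,4,0]
After op 15 (push 10): stack=[10] mem=[0,8,4,0]
After op 16 (push 19): stack=[10,19] mem=[0,8,4,0]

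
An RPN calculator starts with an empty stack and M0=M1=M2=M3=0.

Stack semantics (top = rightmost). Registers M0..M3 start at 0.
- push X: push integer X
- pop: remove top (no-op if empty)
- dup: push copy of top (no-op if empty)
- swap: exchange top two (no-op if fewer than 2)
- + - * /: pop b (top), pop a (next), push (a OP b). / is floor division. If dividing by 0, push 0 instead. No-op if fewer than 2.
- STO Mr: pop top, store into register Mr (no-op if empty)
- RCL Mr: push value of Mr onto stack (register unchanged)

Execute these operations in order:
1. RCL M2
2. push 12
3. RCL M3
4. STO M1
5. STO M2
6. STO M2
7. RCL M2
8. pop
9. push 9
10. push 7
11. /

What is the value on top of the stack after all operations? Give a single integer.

After op 1 (RCL M2): stack=[0] mem=[0,0,0,0]
After op 2 (push 12): stack=[0,12] mem=[0,0,0,0]
After op 3 (RCL M3): stack=[0,12,0] mem=[0,0,0,0]
After op 4 (STO M1): stack=[0,12] mem=[0,0,0,0]
After op 5 (STO M2): stack=[0] mem=[0,0,12,0]
After op 6 (STO M2): stack=[empty] mem=[0,0,0,0]
After op 7 (RCL M2): stack=[0] mem=[0,0,0,0]
After op 8 (pop): stack=[empty] mem=[0,0,0,0]
After op 9 (push 9): stack=[9] mem=[0,0,0,0]
After op 10 (push 7): stack=[9,7] mem=[0,0,0,0]
After op 11 (/): stack=[1] mem=[0,0,0,0]

Answer: 1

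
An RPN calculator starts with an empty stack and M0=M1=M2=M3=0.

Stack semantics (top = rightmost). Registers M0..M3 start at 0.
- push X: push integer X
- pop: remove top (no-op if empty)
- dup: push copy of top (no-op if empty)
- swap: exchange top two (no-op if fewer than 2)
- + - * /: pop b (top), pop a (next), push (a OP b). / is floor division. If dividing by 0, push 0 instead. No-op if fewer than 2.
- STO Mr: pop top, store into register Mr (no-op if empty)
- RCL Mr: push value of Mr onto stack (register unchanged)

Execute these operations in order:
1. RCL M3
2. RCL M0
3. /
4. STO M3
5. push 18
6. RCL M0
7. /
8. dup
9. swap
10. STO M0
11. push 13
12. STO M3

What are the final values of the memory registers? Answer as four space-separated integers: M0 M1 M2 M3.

Answer: 0 0 0 13

Derivation:
After op 1 (RCL M3): stack=[0] mem=[0,0,0,0]
After op 2 (RCL M0): stack=[0,0] mem=[0,0,0,0]
After op 3 (/): stack=[0] mem=[0,0,0,0]
After op 4 (STO M3): stack=[empty] mem=[0,0,0,0]
After op 5 (push 18): stack=[18] mem=[0,0,0,0]
After op 6 (RCL M0): stack=[18,0] mem=[0,0,0,0]
After op 7 (/): stack=[0] mem=[0,0,0,0]
After op 8 (dup): stack=[0,0] mem=[0,0,0,0]
After op 9 (swap): stack=[0,0] mem=[0,0,0,0]
After op 10 (STO M0): stack=[0] mem=[0,0,0,0]
After op 11 (push 13): stack=[0,13] mem=[0,0,0,0]
After op 12 (STO M3): stack=[0] mem=[0,0,0,13]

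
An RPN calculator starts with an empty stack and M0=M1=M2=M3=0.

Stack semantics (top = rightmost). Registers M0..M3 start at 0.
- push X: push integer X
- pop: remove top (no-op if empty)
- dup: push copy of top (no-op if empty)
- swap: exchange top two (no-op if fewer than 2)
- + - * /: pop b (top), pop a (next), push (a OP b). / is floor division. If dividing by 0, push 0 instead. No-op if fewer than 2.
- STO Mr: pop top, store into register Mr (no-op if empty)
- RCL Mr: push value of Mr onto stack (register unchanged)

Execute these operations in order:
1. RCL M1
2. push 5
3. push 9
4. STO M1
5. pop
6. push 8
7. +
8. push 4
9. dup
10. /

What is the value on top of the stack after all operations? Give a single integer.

Answer: 1

Derivation:
After op 1 (RCL M1): stack=[0] mem=[0,0,0,0]
After op 2 (push 5): stack=[0,5] mem=[0,0,0,0]
After op 3 (push 9): stack=[0,5,9] mem=[0,0,0,0]
After op 4 (STO M1): stack=[0,5] mem=[0,9,0,0]
After op 5 (pop): stack=[0] mem=[0,9,0,0]
After op 6 (push 8): stack=[0,8] mem=[0,9,0,0]
After op 7 (+): stack=[8] mem=[0,9,0,0]
After op 8 (push 4): stack=[8,4] mem=[0,9,0,0]
After op 9 (dup): stack=[8,4,4] mem=[0,9,0,0]
After op 10 (/): stack=[8,1] mem=[0,9,0,0]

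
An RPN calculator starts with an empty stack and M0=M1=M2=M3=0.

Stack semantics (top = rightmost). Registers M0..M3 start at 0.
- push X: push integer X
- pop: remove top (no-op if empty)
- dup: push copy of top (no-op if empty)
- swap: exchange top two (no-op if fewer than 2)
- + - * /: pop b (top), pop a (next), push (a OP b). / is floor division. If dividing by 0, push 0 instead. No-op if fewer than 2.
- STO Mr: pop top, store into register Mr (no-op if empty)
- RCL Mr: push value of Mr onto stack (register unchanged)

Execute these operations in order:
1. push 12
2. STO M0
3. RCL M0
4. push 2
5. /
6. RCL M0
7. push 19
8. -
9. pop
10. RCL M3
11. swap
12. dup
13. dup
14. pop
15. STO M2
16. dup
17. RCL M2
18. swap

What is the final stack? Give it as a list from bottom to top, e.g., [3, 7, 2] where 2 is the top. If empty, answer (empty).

Answer: [0, 6, 6, 6]

Derivation:
After op 1 (push 12): stack=[12] mem=[0,0,0,0]
After op 2 (STO M0): stack=[empty] mem=[12,0,0,0]
After op 3 (RCL M0): stack=[12] mem=[12,0,0,0]
After op 4 (push 2): stack=[12,2] mem=[12,0,0,0]
After op 5 (/): stack=[6] mem=[12,0,0,0]
After op 6 (RCL M0): stack=[6,12] mem=[12,0,0,0]
After op 7 (push 19): stack=[6,12,19] mem=[12,0,0,0]
After op 8 (-): stack=[6,-7] mem=[12,0,0,0]
After op 9 (pop): stack=[6] mem=[12,0,0,0]
After op 10 (RCL M3): stack=[6,0] mem=[12,0,0,0]
After op 11 (swap): stack=[0,6] mem=[12,0,0,0]
After op 12 (dup): stack=[0,6,6] mem=[12,0,0,0]
After op 13 (dup): stack=[0,6,6,6] mem=[12,0,0,0]
After op 14 (pop): stack=[0,6,6] mem=[12,0,0,0]
After op 15 (STO M2): stack=[0,6] mem=[12,0,6,0]
After op 16 (dup): stack=[0,6,6] mem=[12,0,6,0]
After op 17 (RCL M2): stack=[0,6,6,6] mem=[12,0,6,0]
After op 18 (swap): stack=[0,6,6,6] mem=[12,0,6,0]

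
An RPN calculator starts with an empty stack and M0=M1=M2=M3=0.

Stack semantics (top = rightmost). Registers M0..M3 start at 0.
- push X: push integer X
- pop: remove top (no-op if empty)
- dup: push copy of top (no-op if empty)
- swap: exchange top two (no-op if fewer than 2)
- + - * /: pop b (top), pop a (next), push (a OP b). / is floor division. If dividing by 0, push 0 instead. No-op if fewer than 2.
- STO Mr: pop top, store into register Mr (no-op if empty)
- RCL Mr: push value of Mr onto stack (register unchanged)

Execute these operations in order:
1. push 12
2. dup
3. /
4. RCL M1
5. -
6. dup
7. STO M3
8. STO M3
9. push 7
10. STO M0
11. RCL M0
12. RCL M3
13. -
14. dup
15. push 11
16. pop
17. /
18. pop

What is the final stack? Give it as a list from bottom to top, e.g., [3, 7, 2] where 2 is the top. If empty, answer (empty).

After op 1 (push 12): stack=[12] mem=[0,0,0,0]
After op 2 (dup): stack=[12,12] mem=[0,0,0,0]
After op 3 (/): stack=[1] mem=[0,0,0,0]
After op 4 (RCL M1): stack=[1,0] mem=[0,0,0,0]
After op 5 (-): stack=[1] mem=[0,0,0,0]
After op 6 (dup): stack=[1,1] mem=[0,0,0,0]
After op 7 (STO M3): stack=[1] mem=[0,0,0,1]
After op 8 (STO M3): stack=[empty] mem=[0,0,0,1]
After op 9 (push 7): stack=[7] mem=[0,0,0,1]
After op 10 (STO M0): stack=[empty] mem=[7,0,0,1]
After op 11 (RCL M0): stack=[7] mem=[7,0,0,1]
After op 12 (RCL M3): stack=[7,1] mem=[7,0,0,1]
After op 13 (-): stack=[6] mem=[7,0,0,1]
After op 14 (dup): stack=[6,6] mem=[7,0,0,1]
After op 15 (push 11): stack=[6,6,11] mem=[7,0,0,1]
After op 16 (pop): stack=[6,6] mem=[7,0,0,1]
After op 17 (/): stack=[1] mem=[7,0,0,1]
After op 18 (pop): stack=[empty] mem=[7,0,0,1]

Answer: (empty)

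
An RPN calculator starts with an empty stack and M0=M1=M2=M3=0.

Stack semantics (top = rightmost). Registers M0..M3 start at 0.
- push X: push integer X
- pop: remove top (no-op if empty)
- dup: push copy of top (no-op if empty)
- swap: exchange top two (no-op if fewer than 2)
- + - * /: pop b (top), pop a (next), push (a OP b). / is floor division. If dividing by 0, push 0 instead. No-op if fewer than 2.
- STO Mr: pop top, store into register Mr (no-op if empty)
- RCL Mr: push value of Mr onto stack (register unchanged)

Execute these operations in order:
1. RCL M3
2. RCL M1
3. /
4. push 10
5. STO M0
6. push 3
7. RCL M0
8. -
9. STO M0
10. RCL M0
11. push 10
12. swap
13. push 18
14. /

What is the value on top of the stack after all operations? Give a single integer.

After op 1 (RCL M3): stack=[0] mem=[0,0,0,0]
After op 2 (RCL M1): stack=[0,0] mem=[0,0,0,0]
After op 3 (/): stack=[0] mem=[0,0,0,0]
After op 4 (push 10): stack=[0,10] mem=[0,0,0,0]
After op 5 (STO M0): stack=[0] mem=[10,0,0,0]
After op 6 (push 3): stack=[0,3] mem=[10,0,0,0]
After op 7 (RCL M0): stack=[0,3,10] mem=[10,0,0,0]
After op 8 (-): stack=[0,-7] mem=[10,0,0,0]
After op 9 (STO M0): stack=[0] mem=[-7,0,0,0]
After op 10 (RCL M0): stack=[0,-7] mem=[-7,0,0,0]
After op 11 (push 10): stack=[0,-7,10] mem=[-7,0,0,0]
After op 12 (swap): stack=[0,10,-7] mem=[-7,0,0,0]
After op 13 (push 18): stack=[0,10,-7,18] mem=[-7,0,0,0]
After op 14 (/): stack=[0,10,-1] mem=[-7,0,0,0]

Answer: -1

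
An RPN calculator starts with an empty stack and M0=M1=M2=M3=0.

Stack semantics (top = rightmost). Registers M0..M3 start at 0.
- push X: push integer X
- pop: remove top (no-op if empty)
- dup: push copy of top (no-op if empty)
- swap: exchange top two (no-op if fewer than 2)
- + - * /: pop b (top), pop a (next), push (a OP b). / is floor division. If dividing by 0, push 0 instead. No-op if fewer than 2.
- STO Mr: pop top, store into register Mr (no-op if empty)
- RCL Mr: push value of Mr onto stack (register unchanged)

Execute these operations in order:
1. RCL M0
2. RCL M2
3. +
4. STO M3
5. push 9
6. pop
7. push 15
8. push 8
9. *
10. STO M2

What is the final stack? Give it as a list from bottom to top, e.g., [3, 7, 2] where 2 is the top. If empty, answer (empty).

Answer: (empty)

Derivation:
After op 1 (RCL M0): stack=[0] mem=[0,0,0,0]
After op 2 (RCL M2): stack=[0,0] mem=[0,0,0,0]
After op 3 (+): stack=[0] mem=[0,0,0,0]
After op 4 (STO M3): stack=[empty] mem=[0,0,0,0]
After op 5 (push 9): stack=[9] mem=[0,0,0,0]
After op 6 (pop): stack=[empty] mem=[0,0,0,0]
After op 7 (push 15): stack=[15] mem=[0,0,0,0]
After op 8 (push 8): stack=[15,8] mem=[0,0,0,0]
After op 9 (*): stack=[120] mem=[0,0,0,0]
After op 10 (STO M2): stack=[empty] mem=[0,0,120,0]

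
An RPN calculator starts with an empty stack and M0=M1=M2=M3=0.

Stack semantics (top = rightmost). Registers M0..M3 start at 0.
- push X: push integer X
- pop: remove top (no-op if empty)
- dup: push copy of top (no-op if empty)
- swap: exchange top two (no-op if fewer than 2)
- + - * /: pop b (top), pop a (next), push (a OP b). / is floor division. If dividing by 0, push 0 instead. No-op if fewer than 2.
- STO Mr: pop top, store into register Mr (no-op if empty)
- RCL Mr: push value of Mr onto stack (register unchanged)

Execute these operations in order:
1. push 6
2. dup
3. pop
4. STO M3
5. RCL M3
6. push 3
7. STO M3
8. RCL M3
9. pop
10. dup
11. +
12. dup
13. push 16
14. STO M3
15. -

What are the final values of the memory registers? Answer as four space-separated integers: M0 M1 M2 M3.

After op 1 (push 6): stack=[6] mem=[0,0,0,0]
After op 2 (dup): stack=[6,6] mem=[0,0,0,0]
After op 3 (pop): stack=[6] mem=[0,0,0,0]
After op 4 (STO M3): stack=[empty] mem=[0,0,0,6]
After op 5 (RCL M3): stack=[6] mem=[0,0,0,6]
After op 6 (push 3): stack=[6,3] mem=[0,0,0,6]
After op 7 (STO M3): stack=[6] mem=[0,0,0,3]
After op 8 (RCL M3): stack=[6,3] mem=[0,0,0,3]
After op 9 (pop): stack=[6] mem=[0,0,0,3]
After op 10 (dup): stack=[6,6] mem=[0,0,0,3]
After op 11 (+): stack=[12] mem=[0,0,0,3]
After op 12 (dup): stack=[12,12] mem=[0,0,0,3]
After op 13 (push 16): stack=[12,12,16] mem=[0,0,0,3]
After op 14 (STO M3): stack=[12,12] mem=[0,0,0,16]
After op 15 (-): stack=[0] mem=[0,0,0,16]

Answer: 0 0 0 16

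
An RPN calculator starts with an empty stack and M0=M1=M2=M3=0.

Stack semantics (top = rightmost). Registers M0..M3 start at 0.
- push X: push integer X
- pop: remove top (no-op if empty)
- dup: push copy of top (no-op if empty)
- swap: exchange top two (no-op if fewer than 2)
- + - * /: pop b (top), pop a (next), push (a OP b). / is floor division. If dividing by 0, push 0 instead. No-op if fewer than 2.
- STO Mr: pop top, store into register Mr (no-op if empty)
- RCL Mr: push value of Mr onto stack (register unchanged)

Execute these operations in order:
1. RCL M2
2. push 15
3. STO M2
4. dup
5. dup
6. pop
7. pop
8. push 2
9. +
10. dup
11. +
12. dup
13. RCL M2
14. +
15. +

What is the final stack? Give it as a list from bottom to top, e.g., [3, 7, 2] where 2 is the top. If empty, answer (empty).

After op 1 (RCL M2): stack=[0] mem=[0,0,0,0]
After op 2 (push 15): stack=[0,15] mem=[0,0,0,0]
After op 3 (STO M2): stack=[0] mem=[0,0,15,0]
After op 4 (dup): stack=[0,0] mem=[0,0,15,0]
After op 5 (dup): stack=[0,0,0] mem=[0,0,15,0]
After op 6 (pop): stack=[0,0] mem=[0,0,15,0]
After op 7 (pop): stack=[0] mem=[0,0,15,0]
After op 8 (push 2): stack=[0,2] mem=[0,0,15,0]
After op 9 (+): stack=[2] mem=[0,0,15,0]
After op 10 (dup): stack=[2,2] mem=[0,0,15,0]
After op 11 (+): stack=[4] mem=[0,0,15,0]
After op 12 (dup): stack=[4,4] mem=[0,0,15,0]
After op 13 (RCL M2): stack=[4,4,15] mem=[0,0,15,0]
After op 14 (+): stack=[4,19] mem=[0,0,15,0]
After op 15 (+): stack=[23] mem=[0,0,15,0]

Answer: [23]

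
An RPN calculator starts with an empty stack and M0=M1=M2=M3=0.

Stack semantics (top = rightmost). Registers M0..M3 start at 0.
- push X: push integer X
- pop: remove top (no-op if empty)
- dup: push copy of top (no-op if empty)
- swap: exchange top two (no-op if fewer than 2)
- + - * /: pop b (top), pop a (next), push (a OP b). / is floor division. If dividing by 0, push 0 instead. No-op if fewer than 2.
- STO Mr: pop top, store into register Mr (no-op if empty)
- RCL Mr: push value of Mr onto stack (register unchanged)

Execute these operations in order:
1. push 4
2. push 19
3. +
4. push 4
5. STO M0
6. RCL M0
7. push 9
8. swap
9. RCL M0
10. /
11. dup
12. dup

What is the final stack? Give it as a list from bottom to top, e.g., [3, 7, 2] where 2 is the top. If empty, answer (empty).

After op 1 (push 4): stack=[4] mem=[0,0,0,0]
After op 2 (push 19): stack=[4,19] mem=[0,0,0,0]
After op 3 (+): stack=[23] mem=[0,0,0,0]
After op 4 (push 4): stack=[23,4] mem=[0,0,0,0]
After op 5 (STO M0): stack=[23] mem=[4,0,0,0]
After op 6 (RCL M0): stack=[23,4] mem=[4,0,0,0]
After op 7 (push 9): stack=[23,4,9] mem=[4,0,0,0]
After op 8 (swap): stack=[23,9,4] mem=[4,0,0,0]
After op 9 (RCL M0): stack=[23,9,4,4] mem=[4,0,0,0]
After op 10 (/): stack=[23,9,1] mem=[4,0,0,0]
After op 11 (dup): stack=[23,9,1,1] mem=[4,0,0,0]
After op 12 (dup): stack=[23,9,1,1,1] mem=[4,0,0,0]

Answer: [23, 9, 1, 1, 1]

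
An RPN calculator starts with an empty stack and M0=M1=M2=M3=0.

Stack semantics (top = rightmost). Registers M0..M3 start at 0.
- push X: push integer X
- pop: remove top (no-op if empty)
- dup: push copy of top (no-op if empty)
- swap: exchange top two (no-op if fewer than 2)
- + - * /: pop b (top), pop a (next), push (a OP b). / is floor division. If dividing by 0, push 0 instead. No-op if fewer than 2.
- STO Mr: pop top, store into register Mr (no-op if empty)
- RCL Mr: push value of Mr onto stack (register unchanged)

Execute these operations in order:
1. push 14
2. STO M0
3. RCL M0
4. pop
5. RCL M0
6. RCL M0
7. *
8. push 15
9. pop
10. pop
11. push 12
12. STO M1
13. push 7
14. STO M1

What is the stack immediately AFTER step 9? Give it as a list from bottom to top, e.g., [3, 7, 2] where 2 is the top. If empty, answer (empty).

After op 1 (push 14): stack=[14] mem=[0,0,0,0]
After op 2 (STO M0): stack=[empty] mem=[14,0,0,0]
After op 3 (RCL M0): stack=[14] mem=[14,0,0,0]
After op 4 (pop): stack=[empty] mem=[14,0,0,0]
After op 5 (RCL M0): stack=[14] mem=[14,0,0,0]
After op 6 (RCL M0): stack=[14,14] mem=[14,0,0,0]
After op 7 (*): stack=[196] mem=[14,0,0,0]
After op 8 (push 15): stack=[196,15] mem=[14,0,0,0]
After op 9 (pop): stack=[196] mem=[14,0,0,0]

[196]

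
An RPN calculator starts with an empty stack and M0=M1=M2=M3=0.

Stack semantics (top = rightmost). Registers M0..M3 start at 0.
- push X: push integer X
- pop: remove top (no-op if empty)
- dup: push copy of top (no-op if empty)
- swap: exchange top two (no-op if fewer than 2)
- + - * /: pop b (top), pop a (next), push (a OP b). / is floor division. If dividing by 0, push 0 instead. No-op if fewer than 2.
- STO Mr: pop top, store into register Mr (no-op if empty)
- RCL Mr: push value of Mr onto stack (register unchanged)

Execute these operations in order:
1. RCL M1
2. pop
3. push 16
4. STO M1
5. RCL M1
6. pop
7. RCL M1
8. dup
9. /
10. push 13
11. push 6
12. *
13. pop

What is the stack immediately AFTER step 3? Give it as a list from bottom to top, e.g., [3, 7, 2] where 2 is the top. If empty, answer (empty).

After op 1 (RCL M1): stack=[0] mem=[0,0,0,0]
After op 2 (pop): stack=[empty] mem=[0,0,0,0]
After op 3 (push 16): stack=[16] mem=[0,0,0,0]

[16]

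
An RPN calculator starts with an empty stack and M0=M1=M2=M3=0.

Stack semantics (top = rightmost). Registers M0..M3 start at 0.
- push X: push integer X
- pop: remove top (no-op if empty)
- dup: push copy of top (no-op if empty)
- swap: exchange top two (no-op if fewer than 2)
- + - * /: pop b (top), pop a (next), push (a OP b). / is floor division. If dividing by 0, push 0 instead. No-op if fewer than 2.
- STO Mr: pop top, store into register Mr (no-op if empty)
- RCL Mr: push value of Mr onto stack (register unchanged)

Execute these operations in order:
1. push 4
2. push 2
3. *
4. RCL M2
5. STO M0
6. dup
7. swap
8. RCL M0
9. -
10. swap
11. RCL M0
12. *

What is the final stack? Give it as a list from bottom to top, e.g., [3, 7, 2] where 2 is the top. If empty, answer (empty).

After op 1 (push 4): stack=[4] mem=[0,0,0,0]
After op 2 (push 2): stack=[4,2] mem=[0,0,0,0]
After op 3 (*): stack=[8] mem=[0,0,0,0]
After op 4 (RCL M2): stack=[8,0] mem=[0,0,0,0]
After op 5 (STO M0): stack=[8] mem=[0,0,0,0]
After op 6 (dup): stack=[8,8] mem=[0,0,0,0]
After op 7 (swap): stack=[8,8] mem=[0,0,0,0]
After op 8 (RCL M0): stack=[8,8,0] mem=[0,0,0,0]
After op 9 (-): stack=[8,8] mem=[0,0,0,0]
After op 10 (swap): stack=[8,8] mem=[0,0,0,0]
After op 11 (RCL M0): stack=[8,8,0] mem=[0,0,0,0]
After op 12 (*): stack=[8,0] mem=[0,0,0,0]

Answer: [8, 0]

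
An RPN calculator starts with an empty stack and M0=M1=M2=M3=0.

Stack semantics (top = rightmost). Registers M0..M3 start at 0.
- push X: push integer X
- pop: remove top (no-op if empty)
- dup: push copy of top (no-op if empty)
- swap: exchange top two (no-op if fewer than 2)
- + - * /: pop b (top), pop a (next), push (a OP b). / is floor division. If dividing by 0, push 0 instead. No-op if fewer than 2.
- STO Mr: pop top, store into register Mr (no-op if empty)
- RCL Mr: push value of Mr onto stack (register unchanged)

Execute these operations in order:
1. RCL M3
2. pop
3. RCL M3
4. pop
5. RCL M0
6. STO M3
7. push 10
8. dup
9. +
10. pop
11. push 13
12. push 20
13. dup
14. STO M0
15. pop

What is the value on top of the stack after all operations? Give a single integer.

After op 1 (RCL M3): stack=[0] mem=[0,0,0,0]
After op 2 (pop): stack=[empty] mem=[0,0,0,0]
After op 3 (RCL M3): stack=[0] mem=[0,0,0,0]
After op 4 (pop): stack=[empty] mem=[0,0,0,0]
After op 5 (RCL M0): stack=[0] mem=[0,0,0,0]
After op 6 (STO M3): stack=[empty] mem=[0,0,0,0]
After op 7 (push 10): stack=[10] mem=[0,0,0,0]
After op 8 (dup): stack=[10,10] mem=[0,0,0,0]
After op 9 (+): stack=[20] mem=[0,0,0,0]
After op 10 (pop): stack=[empty] mem=[0,0,0,0]
After op 11 (push 13): stack=[13] mem=[0,0,0,0]
After op 12 (push 20): stack=[13,20] mem=[0,0,0,0]
After op 13 (dup): stack=[13,20,20] mem=[0,0,0,0]
After op 14 (STO M0): stack=[13,20] mem=[20,0,0,0]
After op 15 (pop): stack=[13] mem=[20,0,0,0]

Answer: 13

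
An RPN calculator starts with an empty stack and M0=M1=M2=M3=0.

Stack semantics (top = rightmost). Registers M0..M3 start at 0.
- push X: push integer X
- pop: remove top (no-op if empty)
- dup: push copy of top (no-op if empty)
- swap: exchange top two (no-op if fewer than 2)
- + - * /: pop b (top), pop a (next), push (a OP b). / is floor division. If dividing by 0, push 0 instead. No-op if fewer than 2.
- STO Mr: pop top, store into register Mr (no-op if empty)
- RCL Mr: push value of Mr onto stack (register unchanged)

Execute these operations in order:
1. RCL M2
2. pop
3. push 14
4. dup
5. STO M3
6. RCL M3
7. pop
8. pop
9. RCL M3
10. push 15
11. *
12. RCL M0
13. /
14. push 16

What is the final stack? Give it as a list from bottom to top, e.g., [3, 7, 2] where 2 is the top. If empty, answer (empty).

Answer: [0, 16]

Derivation:
After op 1 (RCL M2): stack=[0] mem=[0,0,0,0]
After op 2 (pop): stack=[empty] mem=[0,0,0,0]
After op 3 (push 14): stack=[14] mem=[0,0,0,0]
After op 4 (dup): stack=[14,14] mem=[0,0,0,0]
After op 5 (STO M3): stack=[14] mem=[0,0,0,14]
After op 6 (RCL M3): stack=[14,14] mem=[0,0,0,14]
After op 7 (pop): stack=[14] mem=[0,0,0,14]
After op 8 (pop): stack=[empty] mem=[0,0,0,14]
After op 9 (RCL M3): stack=[14] mem=[0,0,0,14]
After op 10 (push 15): stack=[14,15] mem=[0,0,0,14]
After op 11 (*): stack=[210] mem=[0,0,0,14]
After op 12 (RCL M0): stack=[210,0] mem=[0,0,0,14]
After op 13 (/): stack=[0] mem=[0,0,0,14]
After op 14 (push 16): stack=[0,16] mem=[0,0,0,14]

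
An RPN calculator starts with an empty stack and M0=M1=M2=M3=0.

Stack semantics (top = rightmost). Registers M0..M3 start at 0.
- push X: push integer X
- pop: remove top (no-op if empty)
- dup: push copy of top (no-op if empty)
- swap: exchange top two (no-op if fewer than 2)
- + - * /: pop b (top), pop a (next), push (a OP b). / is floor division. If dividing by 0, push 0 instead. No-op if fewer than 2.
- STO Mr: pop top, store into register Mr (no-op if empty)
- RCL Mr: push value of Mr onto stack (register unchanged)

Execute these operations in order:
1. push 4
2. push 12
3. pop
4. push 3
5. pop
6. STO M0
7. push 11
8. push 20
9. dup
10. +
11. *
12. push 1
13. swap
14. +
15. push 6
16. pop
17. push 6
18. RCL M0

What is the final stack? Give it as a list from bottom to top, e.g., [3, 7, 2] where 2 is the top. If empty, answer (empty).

Answer: [441, 6, 4]

Derivation:
After op 1 (push 4): stack=[4] mem=[0,0,0,0]
After op 2 (push 12): stack=[4,12] mem=[0,0,0,0]
After op 3 (pop): stack=[4] mem=[0,0,0,0]
After op 4 (push 3): stack=[4,3] mem=[0,0,0,0]
After op 5 (pop): stack=[4] mem=[0,0,0,0]
After op 6 (STO M0): stack=[empty] mem=[4,0,0,0]
After op 7 (push 11): stack=[11] mem=[4,0,0,0]
After op 8 (push 20): stack=[11,20] mem=[4,0,0,0]
After op 9 (dup): stack=[11,20,20] mem=[4,0,0,0]
After op 10 (+): stack=[11,40] mem=[4,0,0,0]
After op 11 (*): stack=[440] mem=[4,0,0,0]
After op 12 (push 1): stack=[440,1] mem=[4,0,0,0]
After op 13 (swap): stack=[1,440] mem=[4,0,0,0]
After op 14 (+): stack=[441] mem=[4,0,0,0]
After op 15 (push 6): stack=[441,6] mem=[4,0,0,0]
After op 16 (pop): stack=[441] mem=[4,0,0,0]
After op 17 (push 6): stack=[441,6] mem=[4,0,0,0]
After op 18 (RCL M0): stack=[441,6,4] mem=[4,0,0,0]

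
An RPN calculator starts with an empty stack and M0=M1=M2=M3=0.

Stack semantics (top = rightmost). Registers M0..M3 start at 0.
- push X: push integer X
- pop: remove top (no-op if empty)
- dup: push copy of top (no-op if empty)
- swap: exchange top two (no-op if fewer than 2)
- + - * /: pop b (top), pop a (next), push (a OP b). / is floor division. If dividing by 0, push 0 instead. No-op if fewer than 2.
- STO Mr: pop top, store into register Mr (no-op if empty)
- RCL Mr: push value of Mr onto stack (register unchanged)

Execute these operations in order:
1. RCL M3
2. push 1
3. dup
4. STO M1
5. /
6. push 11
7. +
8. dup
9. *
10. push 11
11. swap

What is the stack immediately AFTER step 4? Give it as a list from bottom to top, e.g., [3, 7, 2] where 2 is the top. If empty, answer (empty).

After op 1 (RCL M3): stack=[0] mem=[0,0,0,0]
After op 2 (push 1): stack=[0,1] mem=[0,0,0,0]
After op 3 (dup): stack=[0,1,1] mem=[0,0,0,0]
After op 4 (STO M1): stack=[0,1] mem=[0,1,0,0]

[0, 1]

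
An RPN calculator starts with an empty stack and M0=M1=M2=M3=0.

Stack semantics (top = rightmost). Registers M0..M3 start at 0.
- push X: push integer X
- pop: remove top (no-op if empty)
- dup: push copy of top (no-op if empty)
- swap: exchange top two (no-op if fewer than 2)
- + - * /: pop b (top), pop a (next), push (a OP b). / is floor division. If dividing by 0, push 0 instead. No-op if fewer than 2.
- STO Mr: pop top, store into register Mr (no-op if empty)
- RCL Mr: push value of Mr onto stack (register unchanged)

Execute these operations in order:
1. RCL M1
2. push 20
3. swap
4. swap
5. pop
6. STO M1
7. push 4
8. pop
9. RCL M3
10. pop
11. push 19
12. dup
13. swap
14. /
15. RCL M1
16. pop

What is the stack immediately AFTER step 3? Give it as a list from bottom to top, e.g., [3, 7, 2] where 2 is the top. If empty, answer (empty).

After op 1 (RCL M1): stack=[0] mem=[0,0,0,0]
After op 2 (push 20): stack=[0,20] mem=[0,0,0,0]
After op 3 (swap): stack=[20,0] mem=[0,0,0,0]

[20, 0]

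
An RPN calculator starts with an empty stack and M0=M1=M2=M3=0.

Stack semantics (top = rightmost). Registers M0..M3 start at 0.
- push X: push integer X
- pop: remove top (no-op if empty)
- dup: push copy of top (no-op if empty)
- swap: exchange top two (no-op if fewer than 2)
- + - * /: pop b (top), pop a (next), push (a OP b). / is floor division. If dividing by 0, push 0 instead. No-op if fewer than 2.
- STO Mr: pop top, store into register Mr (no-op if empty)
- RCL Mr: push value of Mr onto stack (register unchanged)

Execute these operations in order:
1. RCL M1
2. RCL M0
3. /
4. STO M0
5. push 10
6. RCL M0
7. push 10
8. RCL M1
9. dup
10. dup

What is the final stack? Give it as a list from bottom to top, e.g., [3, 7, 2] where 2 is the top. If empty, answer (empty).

After op 1 (RCL M1): stack=[0] mem=[0,0,0,0]
After op 2 (RCL M0): stack=[0,0] mem=[0,0,0,0]
After op 3 (/): stack=[0] mem=[0,0,0,0]
After op 4 (STO M0): stack=[empty] mem=[0,0,0,0]
After op 5 (push 10): stack=[10] mem=[0,0,0,0]
After op 6 (RCL M0): stack=[10,0] mem=[0,0,0,0]
After op 7 (push 10): stack=[10,0,10] mem=[0,0,0,0]
After op 8 (RCL M1): stack=[10,0,10,0] mem=[0,0,0,0]
After op 9 (dup): stack=[10,0,10,0,0] mem=[0,0,0,0]
After op 10 (dup): stack=[10,0,10,0,0,0] mem=[0,0,0,0]

Answer: [10, 0, 10, 0, 0, 0]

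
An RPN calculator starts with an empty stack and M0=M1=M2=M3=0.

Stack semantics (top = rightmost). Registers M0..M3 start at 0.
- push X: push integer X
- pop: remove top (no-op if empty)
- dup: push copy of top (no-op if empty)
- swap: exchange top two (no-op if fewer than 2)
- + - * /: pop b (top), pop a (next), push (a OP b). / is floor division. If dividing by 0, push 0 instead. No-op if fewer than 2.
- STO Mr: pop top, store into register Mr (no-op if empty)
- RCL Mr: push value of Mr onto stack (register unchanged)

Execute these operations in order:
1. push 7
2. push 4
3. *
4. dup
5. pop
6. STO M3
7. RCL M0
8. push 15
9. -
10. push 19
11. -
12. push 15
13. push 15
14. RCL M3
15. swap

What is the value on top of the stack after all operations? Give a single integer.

After op 1 (push 7): stack=[7] mem=[0,0,0,0]
After op 2 (push 4): stack=[7,4] mem=[0,0,0,0]
After op 3 (*): stack=[28] mem=[0,0,0,0]
After op 4 (dup): stack=[28,28] mem=[0,0,0,0]
After op 5 (pop): stack=[28] mem=[0,0,0,0]
After op 6 (STO M3): stack=[empty] mem=[0,0,0,28]
After op 7 (RCL M0): stack=[0] mem=[0,0,0,28]
After op 8 (push 15): stack=[0,15] mem=[0,0,0,28]
After op 9 (-): stack=[-15] mem=[0,0,0,28]
After op 10 (push 19): stack=[-15,19] mem=[0,0,0,28]
After op 11 (-): stack=[-34] mem=[0,0,0,28]
After op 12 (push 15): stack=[-34,15] mem=[0,0,0,28]
After op 13 (push 15): stack=[-34,15,15] mem=[0,0,0,28]
After op 14 (RCL M3): stack=[-34,15,15,28] mem=[0,0,0,28]
After op 15 (swap): stack=[-34,15,28,15] mem=[0,0,0,28]

Answer: 15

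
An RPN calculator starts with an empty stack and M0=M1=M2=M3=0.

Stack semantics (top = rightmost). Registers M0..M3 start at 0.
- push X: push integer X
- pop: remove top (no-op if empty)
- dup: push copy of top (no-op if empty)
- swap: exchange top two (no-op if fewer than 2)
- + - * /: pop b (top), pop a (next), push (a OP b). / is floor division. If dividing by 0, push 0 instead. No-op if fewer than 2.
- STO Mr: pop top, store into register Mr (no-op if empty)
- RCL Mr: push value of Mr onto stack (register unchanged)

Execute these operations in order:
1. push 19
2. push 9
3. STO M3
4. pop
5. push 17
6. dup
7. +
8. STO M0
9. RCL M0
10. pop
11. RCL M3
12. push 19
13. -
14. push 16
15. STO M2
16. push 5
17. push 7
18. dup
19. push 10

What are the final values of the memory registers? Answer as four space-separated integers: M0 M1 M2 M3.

After op 1 (push 19): stack=[19] mem=[0,0,0,0]
After op 2 (push 9): stack=[19,9] mem=[0,0,0,0]
After op 3 (STO M3): stack=[19] mem=[0,0,0,9]
After op 4 (pop): stack=[empty] mem=[0,0,0,9]
After op 5 (push 17): stack=[17] mem=[0,0,0,9]
After op 6 (dup): stack=[17,17] mem=[0,0,0,9]
After op 7 (+): stack=[34] mem=[0,0,0,9]
After op 8 (STO M0): stack=[empty] mem=[34,0,0,9]
After op 9 (RCL M0): stack=[34] mem=[34,0,0,9]
After op 10 (pop): stack=[empty] mem=[34,0,0,9]
After op 11 (RCL M3): stack=[9] mem=[34,0,0,9]
After op 12 (push 19): stack=[9,19] mem=[34,0,0,9]
After op 13 (-): stack=[-10] mem=[34,0,0,9]
After op 14 (push 16): stack=[-10,16] mem=[34,0,0,9]
After op 15 (STO M2): stack=[-10] mem=[34,0,16,9]
After op 16 (push 5): stack=[-10,5] mem=[34,0,16,9]
After op 17 (push 7): stack=[-10,5,7] mem=[34,0,16,9]
After op 18 (dup): stack=[-10,5,7,7] mem=[34,0,16,9]
After op 19 (push 10): stack=[-10,5,7,7,10] mem=[34,0,16,9]

Answer: 34 0 16 9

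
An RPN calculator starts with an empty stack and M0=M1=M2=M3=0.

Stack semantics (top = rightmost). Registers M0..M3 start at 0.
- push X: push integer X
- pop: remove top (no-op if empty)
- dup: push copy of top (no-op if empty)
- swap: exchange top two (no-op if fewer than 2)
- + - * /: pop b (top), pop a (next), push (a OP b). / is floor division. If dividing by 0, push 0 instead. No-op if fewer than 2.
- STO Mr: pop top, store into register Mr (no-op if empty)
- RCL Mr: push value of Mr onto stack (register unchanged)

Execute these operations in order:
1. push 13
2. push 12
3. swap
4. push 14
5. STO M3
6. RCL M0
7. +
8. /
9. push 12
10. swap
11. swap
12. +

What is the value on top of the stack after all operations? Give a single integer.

Answer: 12

Derivation:
After op 1 (push 13): stack=[13] mem=[0,0,0,0]
After op 2 (push 12): stack=[13,12] mem=[0,0,0,0]
After op 3 (swap): stack=[12,13] mem=[0,0,0,0]
After op 4 (push 14): stack=[12,13,14] mem=[0,0,0,0]
After op 5 (STO M3): stack=[12,13] mem=[0,0,0,14]
After op 6 (RCL M0): stack=[12,13,0] mem=[0,0,0,14]
After op 7 (+): stack=[12,13] mem=[0,0,0,14]
After op 8 (/): stack=[0] mem=[0,0,0,14]
After op 9 (push 12): stack=[0,12] mem=[0,0,0,14]
After op 10 (swap): stack=[12,0] mem=[0,0,0,14]
After op 11 (swap): stack=[0,12] mem=[0,0,0,14]
After op 12 (+): stack=[12] mem=[0,0,0,14]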